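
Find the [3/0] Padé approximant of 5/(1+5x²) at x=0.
5 - 25*x**2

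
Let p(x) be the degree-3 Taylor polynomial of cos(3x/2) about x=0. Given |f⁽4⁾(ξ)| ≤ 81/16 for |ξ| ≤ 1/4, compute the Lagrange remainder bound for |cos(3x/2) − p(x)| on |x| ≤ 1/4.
27/32768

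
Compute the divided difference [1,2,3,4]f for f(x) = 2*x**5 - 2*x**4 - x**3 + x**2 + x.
109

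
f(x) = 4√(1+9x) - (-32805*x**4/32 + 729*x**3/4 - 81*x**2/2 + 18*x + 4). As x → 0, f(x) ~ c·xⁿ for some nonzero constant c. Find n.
5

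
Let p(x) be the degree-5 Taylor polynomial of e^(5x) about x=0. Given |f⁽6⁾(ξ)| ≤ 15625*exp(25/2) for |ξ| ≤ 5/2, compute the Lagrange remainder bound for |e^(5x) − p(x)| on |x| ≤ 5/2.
48828125*exp(25/2)/9216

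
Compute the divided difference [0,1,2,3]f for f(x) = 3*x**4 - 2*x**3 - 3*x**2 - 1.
16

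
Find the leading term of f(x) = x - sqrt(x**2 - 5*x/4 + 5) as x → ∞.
5/8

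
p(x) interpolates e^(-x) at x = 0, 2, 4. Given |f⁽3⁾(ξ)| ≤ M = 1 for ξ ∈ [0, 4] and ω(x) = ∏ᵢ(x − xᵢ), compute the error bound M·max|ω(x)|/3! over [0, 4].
8*sqrt(3)/27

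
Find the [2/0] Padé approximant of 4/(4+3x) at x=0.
9*x**2/16 - 3*x/4 + 1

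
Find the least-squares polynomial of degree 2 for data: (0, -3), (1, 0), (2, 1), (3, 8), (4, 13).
-97/35 + (8/7)x + (5/7)x²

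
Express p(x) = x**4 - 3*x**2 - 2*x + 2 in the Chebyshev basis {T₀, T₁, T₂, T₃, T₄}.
(7/8)T₀ + (-2)T₁ - T₂ + (1/8)T₄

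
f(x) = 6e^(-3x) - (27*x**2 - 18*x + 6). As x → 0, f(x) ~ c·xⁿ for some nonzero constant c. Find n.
3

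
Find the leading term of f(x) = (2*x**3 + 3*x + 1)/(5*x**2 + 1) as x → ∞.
2*x/5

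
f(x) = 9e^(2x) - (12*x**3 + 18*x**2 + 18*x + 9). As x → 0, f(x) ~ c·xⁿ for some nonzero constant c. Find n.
4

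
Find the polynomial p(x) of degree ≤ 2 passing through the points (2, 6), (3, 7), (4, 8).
x + 4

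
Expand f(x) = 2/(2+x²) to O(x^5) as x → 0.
1 - x**2/2 + x**4/4 + O(x**5)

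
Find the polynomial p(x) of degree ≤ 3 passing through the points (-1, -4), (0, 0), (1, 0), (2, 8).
2*x**3 - 2*x**2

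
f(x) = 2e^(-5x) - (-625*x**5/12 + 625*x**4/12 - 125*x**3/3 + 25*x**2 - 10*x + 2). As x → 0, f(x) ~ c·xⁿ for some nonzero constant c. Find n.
6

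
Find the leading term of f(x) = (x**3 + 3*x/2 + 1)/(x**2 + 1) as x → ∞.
x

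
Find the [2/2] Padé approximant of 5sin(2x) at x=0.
10*x/(2*x**2/3 + 1)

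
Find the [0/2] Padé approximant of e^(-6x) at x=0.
1/(18*x**2 + 6*x + 1)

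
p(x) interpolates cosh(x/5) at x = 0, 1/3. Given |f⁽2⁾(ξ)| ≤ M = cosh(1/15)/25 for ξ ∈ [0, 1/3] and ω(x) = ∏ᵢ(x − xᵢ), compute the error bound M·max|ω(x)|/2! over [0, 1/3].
cosh(1/15)/1800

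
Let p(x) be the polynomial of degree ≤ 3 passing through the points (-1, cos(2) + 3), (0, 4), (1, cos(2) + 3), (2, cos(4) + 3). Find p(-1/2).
cos(4)/16 + 63/16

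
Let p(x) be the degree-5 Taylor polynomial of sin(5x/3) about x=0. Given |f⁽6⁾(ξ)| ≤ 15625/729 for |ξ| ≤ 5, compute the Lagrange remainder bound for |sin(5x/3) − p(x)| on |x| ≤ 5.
48828125/104976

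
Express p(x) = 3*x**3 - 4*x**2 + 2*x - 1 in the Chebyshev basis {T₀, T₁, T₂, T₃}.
(-3)T₀ + (17/4)T₁ + (-2)T₂ + (3/4)T₃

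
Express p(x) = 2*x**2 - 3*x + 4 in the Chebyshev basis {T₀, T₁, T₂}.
(5)T₀ + (-3)T₁ + T₂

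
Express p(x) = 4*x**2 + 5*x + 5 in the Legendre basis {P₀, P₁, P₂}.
(19/3)P₀ + (5)P₁ + (8/3)P₂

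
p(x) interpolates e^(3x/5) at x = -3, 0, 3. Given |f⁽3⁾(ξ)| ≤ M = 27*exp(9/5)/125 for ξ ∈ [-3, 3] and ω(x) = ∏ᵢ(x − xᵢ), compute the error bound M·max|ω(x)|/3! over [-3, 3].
27*sqrt(3)*exp(9/5)/125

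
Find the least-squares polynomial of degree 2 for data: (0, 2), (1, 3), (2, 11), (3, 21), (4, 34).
53/35 + (27/35)x + (13/7)x²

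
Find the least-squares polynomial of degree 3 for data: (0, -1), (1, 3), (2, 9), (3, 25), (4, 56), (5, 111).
-127/126 + (3901/756)x + (-295/126)x² + (125/108)x³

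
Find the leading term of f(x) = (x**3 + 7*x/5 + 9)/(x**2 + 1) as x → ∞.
x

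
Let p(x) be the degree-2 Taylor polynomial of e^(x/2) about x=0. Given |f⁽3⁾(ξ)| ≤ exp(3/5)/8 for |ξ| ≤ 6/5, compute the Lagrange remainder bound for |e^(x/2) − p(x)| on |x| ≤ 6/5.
9*exp(3/5)/250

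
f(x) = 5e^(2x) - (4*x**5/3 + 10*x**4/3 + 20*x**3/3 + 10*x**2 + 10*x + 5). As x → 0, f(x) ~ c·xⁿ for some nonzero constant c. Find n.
6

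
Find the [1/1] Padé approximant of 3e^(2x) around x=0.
(3*x + 3)/(1 - x)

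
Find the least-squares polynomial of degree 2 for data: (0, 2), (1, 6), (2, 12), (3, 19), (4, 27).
66/35 + (261/70)x + (9/14)x²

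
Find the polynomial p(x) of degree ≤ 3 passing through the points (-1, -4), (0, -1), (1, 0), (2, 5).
x**3 - x**2 + x - 1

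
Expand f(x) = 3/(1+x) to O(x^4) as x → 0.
3 - 3*x + 3*x**2 - 3*x**3 + O(x**4)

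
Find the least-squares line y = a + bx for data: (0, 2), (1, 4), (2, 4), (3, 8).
a = 9/5, b = 9/5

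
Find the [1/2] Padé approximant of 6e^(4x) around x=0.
(8*x + 6)/(8*x**2/3 - 8*x/3 + 1)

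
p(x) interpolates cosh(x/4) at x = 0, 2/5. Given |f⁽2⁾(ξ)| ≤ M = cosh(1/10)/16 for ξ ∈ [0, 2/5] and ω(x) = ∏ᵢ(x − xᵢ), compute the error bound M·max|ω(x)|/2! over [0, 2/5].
cosh(1/10)/800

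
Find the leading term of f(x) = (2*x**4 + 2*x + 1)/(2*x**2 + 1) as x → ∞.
x**2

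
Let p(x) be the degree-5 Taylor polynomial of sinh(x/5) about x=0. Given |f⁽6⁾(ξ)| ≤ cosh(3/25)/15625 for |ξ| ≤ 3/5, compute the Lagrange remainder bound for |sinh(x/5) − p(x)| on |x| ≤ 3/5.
81*cosh(3/25)/19531250000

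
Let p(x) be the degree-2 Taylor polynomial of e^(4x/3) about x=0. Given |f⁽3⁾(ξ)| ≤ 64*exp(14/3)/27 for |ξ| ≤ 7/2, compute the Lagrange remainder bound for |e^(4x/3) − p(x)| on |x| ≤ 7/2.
1372*exp(14/3)/81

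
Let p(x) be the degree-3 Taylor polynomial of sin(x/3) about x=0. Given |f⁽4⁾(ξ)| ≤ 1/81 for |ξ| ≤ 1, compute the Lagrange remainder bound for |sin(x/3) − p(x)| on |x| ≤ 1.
1/1944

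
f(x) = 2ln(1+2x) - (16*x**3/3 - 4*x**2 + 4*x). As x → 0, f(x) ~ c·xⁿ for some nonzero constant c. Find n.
4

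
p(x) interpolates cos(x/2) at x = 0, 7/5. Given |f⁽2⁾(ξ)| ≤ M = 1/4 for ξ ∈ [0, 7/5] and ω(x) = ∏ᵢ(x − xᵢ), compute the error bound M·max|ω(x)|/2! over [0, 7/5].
49/800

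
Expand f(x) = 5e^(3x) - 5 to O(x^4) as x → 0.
15*x + 45*x**2/2 + 45*x**3/2 + O(x**4)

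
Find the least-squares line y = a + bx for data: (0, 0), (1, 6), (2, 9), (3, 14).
a = 1/2, b = 9/2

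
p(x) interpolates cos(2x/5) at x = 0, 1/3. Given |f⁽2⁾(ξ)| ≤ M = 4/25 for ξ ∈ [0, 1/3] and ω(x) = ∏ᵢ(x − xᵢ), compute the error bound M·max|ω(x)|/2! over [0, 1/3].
1/450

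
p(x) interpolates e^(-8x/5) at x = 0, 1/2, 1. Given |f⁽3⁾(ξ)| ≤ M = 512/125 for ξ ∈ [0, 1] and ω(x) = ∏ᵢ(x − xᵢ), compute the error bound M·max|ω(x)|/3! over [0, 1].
64*sqrt(3)/3375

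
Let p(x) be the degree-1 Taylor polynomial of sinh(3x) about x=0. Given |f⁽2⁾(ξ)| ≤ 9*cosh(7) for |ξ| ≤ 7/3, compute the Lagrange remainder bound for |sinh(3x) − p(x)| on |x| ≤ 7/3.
49*cosh(7)/2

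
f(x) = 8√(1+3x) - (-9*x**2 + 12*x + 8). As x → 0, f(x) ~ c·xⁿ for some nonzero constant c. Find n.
3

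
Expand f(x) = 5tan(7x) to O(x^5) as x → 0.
35*x + 1715*x**3/3 + O(x**5)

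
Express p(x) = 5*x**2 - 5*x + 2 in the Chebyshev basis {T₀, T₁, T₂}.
(9/2)T₀ + (-5)T₁ + (5/2)T₂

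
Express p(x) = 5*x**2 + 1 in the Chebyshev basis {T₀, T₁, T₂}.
(7/2)T₀ + (5/2)T₂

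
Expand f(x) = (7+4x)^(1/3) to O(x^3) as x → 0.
7**(1/3) + 4*7**(1/3)*x/21 - 16*7**(1/3)*x**2/441 + O(x**3)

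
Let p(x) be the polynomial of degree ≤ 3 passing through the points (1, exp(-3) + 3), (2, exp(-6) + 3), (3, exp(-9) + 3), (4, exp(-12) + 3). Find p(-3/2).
(-495*exp(6) - 105 + 385*exp(3) + 231*exp(9) + 48*exp(12))*exp(-12)/16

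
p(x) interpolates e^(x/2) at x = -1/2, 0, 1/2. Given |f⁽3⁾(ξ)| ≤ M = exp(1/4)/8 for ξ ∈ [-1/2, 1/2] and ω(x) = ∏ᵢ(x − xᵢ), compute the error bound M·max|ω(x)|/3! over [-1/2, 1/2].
sqrt(3)*exp(1/4)/1728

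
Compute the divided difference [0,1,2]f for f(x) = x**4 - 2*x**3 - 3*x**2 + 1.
-2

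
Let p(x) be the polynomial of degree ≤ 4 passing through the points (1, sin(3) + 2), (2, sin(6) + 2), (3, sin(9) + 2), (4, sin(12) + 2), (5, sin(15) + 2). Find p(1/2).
35*sin(15)/128 + 315*sin(3)/128 - 45*sin(12)/32 - 105*sin(6)/32 + 189*sin(9)/64 + 2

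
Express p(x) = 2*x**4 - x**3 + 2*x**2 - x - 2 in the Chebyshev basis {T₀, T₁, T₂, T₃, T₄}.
(-1/4)T₀ + (-7/4)T₁ + (2)T₂ + (-1/4)T₃ + (1/4)T₄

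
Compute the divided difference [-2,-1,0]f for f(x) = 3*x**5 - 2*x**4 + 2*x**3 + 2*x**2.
-63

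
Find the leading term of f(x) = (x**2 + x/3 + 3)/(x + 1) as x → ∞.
x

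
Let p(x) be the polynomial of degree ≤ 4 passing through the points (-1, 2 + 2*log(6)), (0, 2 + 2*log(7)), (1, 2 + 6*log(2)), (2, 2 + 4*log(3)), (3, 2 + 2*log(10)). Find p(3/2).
2 + log(48*15**(59/64)*2**(3/16)*7**(11/16)/35)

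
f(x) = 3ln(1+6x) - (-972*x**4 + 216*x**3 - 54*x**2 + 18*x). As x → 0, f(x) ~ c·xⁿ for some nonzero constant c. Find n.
5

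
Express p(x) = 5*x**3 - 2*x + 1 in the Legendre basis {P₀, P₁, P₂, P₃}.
P₀ + P₁ + (2)P₃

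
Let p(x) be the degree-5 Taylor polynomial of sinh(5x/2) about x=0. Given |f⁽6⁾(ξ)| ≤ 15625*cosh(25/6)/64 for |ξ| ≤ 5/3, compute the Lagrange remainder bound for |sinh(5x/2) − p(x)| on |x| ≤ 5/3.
48828125*cosh(25/6)/6718464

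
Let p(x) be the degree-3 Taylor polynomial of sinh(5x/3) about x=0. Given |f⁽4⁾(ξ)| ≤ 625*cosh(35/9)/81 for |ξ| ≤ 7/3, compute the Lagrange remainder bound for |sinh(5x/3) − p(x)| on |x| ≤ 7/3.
1500625*cosh(35/9)/157464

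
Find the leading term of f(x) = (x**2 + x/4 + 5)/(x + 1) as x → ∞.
x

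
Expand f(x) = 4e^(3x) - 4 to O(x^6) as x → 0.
12*x + 18*x**2 + 18*x**3 + 27*x**4/2 + 81*x**5/10 + O(x**6)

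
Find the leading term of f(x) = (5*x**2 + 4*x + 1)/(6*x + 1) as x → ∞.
5*x/6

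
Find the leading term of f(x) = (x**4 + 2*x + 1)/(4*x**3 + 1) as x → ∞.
x/4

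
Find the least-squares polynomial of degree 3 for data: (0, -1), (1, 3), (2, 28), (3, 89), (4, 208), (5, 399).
-43/42 + (31/252)x + (47/42)x² + (107/36)x³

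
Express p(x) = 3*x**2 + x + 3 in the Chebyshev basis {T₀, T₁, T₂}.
(9/2)T₀ + T₁ + (3/2)T₂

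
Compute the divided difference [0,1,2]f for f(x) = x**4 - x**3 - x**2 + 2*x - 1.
3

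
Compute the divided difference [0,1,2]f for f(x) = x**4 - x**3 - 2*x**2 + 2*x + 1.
2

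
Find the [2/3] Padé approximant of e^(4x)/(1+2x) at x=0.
(8*x**2/5 + 2*x + 1)/(32*x**3/15 - 12*x**2/5 + 1)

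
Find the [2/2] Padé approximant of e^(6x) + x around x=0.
(-15*x**2/4 + 13*x/4 + 1)/(9*x**2/2 - 15*x/4 + 1)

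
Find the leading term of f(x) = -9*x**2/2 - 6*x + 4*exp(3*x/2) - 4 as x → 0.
9*x**3/4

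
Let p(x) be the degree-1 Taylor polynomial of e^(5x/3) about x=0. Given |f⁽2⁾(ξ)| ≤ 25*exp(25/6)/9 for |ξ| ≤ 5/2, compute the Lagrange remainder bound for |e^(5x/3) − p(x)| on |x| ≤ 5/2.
625*exp(25/6)/72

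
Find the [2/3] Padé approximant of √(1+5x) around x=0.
(175*x**2/16 + 7*x + 1)/(-25*x**3/32 + 45*x**2/16 + 9*x/2 + 1)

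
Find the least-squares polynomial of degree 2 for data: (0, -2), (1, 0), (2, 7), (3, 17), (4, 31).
-15/7 + (41/70)x + (27/14)x²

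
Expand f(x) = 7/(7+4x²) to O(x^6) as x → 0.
1 - 4*x**2/7 + 16*x**4/49 + O(x**6)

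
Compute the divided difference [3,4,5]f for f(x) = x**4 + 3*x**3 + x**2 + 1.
134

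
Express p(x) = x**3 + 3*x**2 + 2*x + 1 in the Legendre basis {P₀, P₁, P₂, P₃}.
(2)P₀ + (13/5)P₁ + (2)P₂ + (2/5)P₃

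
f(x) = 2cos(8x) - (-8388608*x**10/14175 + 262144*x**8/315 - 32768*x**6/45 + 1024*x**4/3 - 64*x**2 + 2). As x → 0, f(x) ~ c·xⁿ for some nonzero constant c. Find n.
12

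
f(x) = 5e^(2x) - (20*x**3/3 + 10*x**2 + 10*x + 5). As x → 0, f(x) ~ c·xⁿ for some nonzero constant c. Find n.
4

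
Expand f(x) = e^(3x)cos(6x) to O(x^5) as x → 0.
1 + 3*x - 27*x**2/2 - 99*x**3/2 - 189*x**4/8 + O(x**5)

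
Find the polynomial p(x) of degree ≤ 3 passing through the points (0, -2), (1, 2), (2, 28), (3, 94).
3*x**3 + 2*x**2 - x - 2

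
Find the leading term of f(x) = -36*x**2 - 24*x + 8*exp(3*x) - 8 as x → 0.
36*x**3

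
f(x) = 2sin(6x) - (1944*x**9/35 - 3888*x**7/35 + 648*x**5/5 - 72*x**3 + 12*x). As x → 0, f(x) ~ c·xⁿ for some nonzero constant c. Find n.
11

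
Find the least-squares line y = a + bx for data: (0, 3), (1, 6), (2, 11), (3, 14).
a = 14/5, b = 19/5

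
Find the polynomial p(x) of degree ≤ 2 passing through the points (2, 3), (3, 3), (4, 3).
3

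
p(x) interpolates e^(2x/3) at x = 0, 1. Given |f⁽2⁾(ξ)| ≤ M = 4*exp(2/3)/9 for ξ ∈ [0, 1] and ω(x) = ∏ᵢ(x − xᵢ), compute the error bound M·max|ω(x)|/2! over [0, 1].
exp(2/3)/18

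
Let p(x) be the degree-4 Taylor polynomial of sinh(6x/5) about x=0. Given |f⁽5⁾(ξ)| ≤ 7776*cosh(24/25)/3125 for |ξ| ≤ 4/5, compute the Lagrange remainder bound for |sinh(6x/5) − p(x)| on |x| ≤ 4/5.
331776*cosh(24/25)/48828125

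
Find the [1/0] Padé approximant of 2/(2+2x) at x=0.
1 - x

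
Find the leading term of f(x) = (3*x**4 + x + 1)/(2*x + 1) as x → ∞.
3*x**3/2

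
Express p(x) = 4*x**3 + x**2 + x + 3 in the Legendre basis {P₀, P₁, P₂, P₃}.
(10/3)P₀ + (17/5)P₁ + (2/3)P₂ + (8/5)P₃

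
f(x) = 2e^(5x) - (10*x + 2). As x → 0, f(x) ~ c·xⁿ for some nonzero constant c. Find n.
2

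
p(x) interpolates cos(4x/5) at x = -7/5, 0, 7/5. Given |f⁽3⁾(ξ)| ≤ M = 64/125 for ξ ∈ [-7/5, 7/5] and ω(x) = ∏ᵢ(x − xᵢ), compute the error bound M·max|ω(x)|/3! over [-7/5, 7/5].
21952*sqrt(3)/421875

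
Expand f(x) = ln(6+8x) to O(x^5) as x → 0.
log(6) + 4*x/3 - 8*x**2/9 + 64*x**3/81 - 64*x**4/81 + O(x**5)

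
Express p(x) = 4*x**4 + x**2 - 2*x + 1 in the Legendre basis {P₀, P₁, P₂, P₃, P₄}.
(32/15)P₀ + (-2)P₁ + (62/21)P₂ + (32/35)P₄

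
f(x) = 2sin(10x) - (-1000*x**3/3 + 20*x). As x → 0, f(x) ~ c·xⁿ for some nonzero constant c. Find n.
5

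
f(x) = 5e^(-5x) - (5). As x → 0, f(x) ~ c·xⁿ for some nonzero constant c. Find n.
1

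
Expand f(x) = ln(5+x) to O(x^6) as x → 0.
log(5) + x/5 - x**2/50 + x**3/375 - x**4/2500 + x**5/15625 + O(x**6)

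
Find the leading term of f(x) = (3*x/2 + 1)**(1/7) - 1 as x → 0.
3*x/14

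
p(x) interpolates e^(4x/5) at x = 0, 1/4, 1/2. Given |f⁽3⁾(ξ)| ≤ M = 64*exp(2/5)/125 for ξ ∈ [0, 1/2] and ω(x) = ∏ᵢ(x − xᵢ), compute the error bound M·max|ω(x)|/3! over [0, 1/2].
sqrt(3)*exp(2/5)/3375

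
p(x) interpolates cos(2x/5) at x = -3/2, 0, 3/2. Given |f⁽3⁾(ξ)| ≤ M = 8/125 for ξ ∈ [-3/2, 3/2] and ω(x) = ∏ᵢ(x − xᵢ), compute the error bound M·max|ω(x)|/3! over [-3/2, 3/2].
sqrt(3)/125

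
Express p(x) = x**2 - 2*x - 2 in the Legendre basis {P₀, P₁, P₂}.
(-5/3)P₀ + (-2)P₁ + (2/3)P₂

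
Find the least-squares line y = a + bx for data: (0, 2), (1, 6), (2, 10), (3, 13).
a = 11/5, b = 37/10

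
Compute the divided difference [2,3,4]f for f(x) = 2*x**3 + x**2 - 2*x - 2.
19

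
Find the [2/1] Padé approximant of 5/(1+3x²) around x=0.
5 - 15*x**2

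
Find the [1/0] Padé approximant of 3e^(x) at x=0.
3*x + 3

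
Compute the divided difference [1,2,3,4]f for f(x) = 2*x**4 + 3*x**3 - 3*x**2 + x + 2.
23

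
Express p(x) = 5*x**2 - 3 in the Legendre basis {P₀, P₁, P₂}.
(-4/3)P₀ + (10/3)P₂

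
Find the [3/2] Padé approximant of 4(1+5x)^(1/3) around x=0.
(700*x**3/81 + 140*x**2/3 + 28*x + 4)/(50*x**2/9 + 16*x/3 + 1)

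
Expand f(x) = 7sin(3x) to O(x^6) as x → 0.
21*x - 63*x**3/2 + 567*x**5/40 + O(x**6)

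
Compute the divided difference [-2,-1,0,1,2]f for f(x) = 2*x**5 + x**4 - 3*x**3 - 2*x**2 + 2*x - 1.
1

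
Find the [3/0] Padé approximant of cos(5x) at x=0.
1 - 25*x**2/2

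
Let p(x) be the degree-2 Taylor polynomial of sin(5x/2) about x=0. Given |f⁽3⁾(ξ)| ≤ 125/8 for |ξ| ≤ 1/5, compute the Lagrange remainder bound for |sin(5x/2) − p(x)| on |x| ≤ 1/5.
1/48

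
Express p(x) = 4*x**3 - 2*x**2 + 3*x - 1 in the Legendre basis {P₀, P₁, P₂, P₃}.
(-5/3)P₀ + (27/5)P₁ + (-4/3)P₂ + (8/5)P₃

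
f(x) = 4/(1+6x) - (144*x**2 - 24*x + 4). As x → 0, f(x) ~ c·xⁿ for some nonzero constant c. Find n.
3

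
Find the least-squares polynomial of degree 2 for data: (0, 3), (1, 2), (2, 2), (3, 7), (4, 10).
20/7 + (-127/70)x + (13/14)x²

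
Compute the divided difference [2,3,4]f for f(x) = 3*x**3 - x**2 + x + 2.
26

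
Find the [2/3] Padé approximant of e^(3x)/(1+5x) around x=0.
(1167*x**2/1460 + 558*x/365 + 1)/(2589*x**3/730 - 9699*x**2/1460 + 1288*x/365 + 1)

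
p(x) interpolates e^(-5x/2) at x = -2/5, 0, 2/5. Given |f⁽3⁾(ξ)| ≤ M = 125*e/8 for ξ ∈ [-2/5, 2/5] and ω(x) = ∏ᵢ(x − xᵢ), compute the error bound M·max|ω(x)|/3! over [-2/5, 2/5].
sqrt(3)*e/27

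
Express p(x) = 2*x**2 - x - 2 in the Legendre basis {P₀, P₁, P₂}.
(-4/3)P₀ - P₁ + (4/3)P₂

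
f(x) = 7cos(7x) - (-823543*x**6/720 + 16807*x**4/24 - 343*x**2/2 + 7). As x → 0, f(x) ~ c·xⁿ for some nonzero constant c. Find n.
8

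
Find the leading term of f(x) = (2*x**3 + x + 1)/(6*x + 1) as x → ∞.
x**2/3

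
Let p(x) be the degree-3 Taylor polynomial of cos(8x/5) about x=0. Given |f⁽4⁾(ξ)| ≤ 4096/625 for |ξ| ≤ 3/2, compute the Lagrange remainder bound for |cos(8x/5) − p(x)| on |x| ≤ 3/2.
864/625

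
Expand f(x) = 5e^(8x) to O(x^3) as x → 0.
5 + 40*x + 160*x**2 + O(x**3)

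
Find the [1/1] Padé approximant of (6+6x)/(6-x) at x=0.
(x + 1)/(1 - x/6)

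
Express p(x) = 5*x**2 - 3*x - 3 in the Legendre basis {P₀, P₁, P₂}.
(-4/3)P₀ + (-3)P₁ + (10/3)P₂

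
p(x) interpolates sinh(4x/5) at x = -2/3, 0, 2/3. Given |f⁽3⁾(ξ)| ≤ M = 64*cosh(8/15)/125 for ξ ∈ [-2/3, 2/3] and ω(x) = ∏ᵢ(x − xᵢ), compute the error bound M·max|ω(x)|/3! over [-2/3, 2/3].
512*sqrt(3)*cosh(8/15)/91125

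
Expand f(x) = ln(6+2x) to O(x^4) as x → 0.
log(6) + x/3 - x**2/18 + x**3/81 + O(x**4)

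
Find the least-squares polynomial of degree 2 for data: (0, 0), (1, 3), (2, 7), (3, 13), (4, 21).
4/35 + (62/35)x + (6/7)x²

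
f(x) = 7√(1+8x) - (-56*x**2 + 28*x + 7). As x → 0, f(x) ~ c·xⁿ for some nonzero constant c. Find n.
3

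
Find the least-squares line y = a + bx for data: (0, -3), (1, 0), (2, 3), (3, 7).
a = -16/5, b = 33/10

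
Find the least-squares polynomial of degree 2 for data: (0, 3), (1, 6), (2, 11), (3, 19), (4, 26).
97/35 + (193/70)x + (11/14)x²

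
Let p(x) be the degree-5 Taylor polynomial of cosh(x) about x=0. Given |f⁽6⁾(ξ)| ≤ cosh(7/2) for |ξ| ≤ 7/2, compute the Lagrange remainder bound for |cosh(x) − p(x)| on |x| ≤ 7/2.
117649*cosh(7/2)/46080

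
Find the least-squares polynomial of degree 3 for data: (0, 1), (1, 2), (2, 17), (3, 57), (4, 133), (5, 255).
65/63 + (-1007/378)x + (443/252)x² + (193/108)x³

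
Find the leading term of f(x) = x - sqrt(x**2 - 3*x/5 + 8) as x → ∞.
3/10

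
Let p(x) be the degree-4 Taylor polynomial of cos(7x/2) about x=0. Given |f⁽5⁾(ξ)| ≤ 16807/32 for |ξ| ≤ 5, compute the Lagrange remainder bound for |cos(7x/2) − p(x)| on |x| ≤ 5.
10504375/768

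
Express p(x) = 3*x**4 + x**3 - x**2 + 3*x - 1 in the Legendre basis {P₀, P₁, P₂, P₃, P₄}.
(-11/15)P₀ + (18/5)P₁ + (22/21)P₂ + (2/5)P₃ + (24/35)P₄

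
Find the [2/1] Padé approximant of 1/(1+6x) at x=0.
1/(6*x + 1)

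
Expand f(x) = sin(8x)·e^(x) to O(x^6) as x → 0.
8*x + 8*x**2 - 244*x**3/3 - 84*x**4 + 3461*x**5/15 + O(x**6)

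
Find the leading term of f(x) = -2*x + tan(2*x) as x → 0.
8*x**3/3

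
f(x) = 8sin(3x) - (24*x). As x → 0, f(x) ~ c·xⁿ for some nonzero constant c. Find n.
3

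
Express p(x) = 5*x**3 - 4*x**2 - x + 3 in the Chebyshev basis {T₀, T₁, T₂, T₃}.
T₀ + (11/4)T₁ + (-2)T₂ + (5/4)T₃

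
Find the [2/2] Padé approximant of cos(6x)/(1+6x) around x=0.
(-21*x**2 + x + 1)/(3*x**2 + 7*x + 1)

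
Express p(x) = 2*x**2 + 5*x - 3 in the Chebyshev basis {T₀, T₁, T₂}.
(-2)T₀ + (5)T₁ + T₂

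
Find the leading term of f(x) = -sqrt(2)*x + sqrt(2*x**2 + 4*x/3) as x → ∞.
sqrt(2)/3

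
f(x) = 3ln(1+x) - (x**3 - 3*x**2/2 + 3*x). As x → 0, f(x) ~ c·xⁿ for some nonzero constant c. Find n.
4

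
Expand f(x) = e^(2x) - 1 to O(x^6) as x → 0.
2*x + 2*x**2 + 4*x**3/3 + 2*x**4/3 + 4*x**5/15 + O(x**6)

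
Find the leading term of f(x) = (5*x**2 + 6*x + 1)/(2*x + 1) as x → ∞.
5*x/2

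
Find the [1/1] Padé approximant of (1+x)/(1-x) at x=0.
(x + 1)/(1 - x)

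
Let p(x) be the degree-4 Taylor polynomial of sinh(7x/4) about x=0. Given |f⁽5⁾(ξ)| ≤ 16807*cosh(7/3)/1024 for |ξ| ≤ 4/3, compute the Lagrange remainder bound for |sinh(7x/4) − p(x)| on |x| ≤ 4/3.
16807*cosh(7/3)/29160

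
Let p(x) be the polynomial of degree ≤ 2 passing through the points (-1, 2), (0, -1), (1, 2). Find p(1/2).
-1/4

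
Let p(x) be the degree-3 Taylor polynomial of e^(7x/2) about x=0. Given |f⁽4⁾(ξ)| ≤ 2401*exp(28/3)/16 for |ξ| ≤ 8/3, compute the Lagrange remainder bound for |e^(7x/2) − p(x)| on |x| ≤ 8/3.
76832*exp(28/3)/243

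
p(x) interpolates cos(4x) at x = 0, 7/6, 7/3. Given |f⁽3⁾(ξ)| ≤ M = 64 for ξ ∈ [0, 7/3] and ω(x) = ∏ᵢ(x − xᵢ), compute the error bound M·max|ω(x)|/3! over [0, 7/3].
2744*sqrt(3)/729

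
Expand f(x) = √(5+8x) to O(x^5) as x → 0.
sqrt(5) + 4*sqrt(5)*x/5 - 8*sqrt(5)*x**2/25 + 32*sqrt(5)*x**3/125 - 32*sqrt(5)*x**4/125 + O(x**5)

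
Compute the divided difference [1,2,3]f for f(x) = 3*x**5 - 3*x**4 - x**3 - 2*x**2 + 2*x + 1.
187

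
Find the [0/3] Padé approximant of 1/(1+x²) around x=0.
1/(x**2 + 1)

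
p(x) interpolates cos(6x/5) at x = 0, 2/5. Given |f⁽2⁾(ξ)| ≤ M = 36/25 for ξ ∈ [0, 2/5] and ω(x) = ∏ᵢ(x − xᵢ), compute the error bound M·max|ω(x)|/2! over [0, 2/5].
18/625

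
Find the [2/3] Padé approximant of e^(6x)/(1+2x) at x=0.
(3*x**2 + 12*x/5 + 1)/(12*x**3/5 - 3*x**2/5 - 8*x/5 + 1)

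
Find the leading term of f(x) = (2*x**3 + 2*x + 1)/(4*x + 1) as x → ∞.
x**2/2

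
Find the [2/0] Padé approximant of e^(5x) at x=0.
25*x**2/2 + 5*x + 1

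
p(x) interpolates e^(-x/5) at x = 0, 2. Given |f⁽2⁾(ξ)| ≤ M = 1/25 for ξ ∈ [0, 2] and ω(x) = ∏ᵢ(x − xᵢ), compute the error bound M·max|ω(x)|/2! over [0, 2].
1/50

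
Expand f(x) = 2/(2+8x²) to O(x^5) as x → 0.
1 - 4*x**2 + 16*x**4 + O(x**5)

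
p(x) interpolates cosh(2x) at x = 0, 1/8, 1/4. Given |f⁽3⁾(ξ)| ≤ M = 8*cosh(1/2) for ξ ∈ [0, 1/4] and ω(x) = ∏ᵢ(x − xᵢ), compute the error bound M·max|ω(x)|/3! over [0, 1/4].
sqrt(3)*cosh(1/2)/1728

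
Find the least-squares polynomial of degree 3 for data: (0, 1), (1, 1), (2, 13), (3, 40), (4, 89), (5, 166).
55/63 + (-1093/378)x + (631/252)x² + (101/108)x³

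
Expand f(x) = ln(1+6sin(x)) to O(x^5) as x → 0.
6*x - 18*x**2 + 71*x**3 - 318*x**4 + O(x**5)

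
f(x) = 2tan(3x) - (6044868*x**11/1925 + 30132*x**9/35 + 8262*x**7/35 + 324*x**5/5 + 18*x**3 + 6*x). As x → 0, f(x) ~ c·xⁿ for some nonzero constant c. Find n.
13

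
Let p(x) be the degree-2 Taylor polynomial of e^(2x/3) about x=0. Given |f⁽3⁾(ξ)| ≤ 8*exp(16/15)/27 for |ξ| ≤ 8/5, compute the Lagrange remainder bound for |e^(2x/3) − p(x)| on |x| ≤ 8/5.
2048*exp(16/15)/10125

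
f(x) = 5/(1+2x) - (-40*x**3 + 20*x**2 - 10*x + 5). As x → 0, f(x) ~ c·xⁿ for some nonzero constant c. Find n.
4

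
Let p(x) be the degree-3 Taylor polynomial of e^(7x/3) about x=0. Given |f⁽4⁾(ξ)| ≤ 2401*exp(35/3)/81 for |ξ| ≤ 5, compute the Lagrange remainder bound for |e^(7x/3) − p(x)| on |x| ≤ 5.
1500625*exp(35/3)/1944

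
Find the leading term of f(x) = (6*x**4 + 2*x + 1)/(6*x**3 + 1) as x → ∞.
x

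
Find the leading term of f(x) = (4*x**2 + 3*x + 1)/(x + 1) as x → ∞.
4*x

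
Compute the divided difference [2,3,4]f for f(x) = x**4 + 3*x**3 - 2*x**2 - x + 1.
80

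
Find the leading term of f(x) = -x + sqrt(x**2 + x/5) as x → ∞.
1/10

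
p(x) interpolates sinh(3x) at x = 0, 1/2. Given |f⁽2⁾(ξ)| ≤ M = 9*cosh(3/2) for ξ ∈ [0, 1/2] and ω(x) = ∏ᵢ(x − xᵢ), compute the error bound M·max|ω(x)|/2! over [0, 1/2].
9*cosh(3/2)/32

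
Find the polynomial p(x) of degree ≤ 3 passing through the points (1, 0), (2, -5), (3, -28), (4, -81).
-2*x**3 + 3*x**2 - 1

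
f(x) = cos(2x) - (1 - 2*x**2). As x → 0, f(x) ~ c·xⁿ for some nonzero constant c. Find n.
4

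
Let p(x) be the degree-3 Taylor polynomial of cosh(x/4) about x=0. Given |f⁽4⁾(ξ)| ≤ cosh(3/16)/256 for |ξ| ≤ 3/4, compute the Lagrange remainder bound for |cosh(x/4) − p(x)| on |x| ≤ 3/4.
27*cosh(3/16)/524288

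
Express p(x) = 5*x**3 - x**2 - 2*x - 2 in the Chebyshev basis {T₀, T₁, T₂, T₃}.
(-5/2)T₀ + (7/4)T₁ + (-1/2)T₂ + (5/4)T₃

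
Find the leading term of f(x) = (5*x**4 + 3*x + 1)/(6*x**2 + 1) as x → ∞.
5*x**2/6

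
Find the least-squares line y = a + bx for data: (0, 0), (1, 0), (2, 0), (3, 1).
a = -1/5, b = 3/10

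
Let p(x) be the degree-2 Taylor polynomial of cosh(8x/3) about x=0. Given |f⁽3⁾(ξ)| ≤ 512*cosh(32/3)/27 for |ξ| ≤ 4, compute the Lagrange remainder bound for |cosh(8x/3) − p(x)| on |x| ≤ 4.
16384*cosh(32/3)/81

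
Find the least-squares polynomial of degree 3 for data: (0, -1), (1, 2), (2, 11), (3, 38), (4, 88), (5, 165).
-29/42 + (-151/252)x + (101/84)x² + (10/9)x³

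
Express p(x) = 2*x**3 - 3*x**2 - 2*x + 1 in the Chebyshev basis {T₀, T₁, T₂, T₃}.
(-1/2)T₀ + (-1/2)T₁ + (-3/2)T₂ + (1/2)T₃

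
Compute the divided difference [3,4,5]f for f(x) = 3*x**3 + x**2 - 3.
37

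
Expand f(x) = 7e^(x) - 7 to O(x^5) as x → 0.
7*x + 7*x**2/2 + 7*x**3/6 + 7*x**4/24 + O(x**5)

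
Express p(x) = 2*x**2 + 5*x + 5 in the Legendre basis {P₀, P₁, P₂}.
(17/3)P₀ + (5)P₁ + (4/3)P₂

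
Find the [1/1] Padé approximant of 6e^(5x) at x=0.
(15*x + 6)/(1 - 5*x/2)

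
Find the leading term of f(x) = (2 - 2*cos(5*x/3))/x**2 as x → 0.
25/9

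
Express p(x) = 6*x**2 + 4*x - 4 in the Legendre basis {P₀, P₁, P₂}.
(-2)P₀ + (4)P₁ + (4)P₂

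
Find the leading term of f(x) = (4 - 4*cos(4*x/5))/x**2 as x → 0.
32/25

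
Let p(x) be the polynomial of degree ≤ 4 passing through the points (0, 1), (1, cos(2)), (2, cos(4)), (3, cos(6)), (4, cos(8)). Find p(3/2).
45*cos(4)/64 + 15*cos(2)/32 - 5*cos(6)/32 - 5/128 + 3*cos(8)/128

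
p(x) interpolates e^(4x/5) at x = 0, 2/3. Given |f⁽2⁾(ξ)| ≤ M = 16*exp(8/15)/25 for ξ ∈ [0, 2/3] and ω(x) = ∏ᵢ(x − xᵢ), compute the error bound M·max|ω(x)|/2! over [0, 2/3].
8*exp(8/15)/225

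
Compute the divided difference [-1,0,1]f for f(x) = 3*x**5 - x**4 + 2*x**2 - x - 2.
1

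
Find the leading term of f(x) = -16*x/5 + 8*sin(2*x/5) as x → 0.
-32*x**3/375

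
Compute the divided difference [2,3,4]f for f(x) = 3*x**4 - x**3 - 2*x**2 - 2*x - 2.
154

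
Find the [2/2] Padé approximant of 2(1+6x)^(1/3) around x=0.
(56*x**2/3 + 14*x + 2)/(10*x**2/3 + 5*x + 1)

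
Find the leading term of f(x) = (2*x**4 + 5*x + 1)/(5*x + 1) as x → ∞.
2*x**3/5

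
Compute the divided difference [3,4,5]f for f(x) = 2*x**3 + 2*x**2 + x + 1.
26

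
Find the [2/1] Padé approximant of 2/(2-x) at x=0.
1/(1 - x/2)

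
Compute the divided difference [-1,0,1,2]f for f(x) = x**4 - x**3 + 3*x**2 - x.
1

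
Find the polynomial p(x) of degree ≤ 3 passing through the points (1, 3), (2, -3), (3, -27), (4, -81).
-2*x**3 + 3*x**2 - x + 3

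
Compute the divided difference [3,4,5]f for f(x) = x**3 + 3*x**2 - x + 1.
15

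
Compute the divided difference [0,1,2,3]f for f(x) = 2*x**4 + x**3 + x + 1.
13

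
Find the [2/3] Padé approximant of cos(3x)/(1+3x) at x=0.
(1 - 15*x**2/4)/(9*x**3/4 + 3*x**2/4 + 3*x + 1)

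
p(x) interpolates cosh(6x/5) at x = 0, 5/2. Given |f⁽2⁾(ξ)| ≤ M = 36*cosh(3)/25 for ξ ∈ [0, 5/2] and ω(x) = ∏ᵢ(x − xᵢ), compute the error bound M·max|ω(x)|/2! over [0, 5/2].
9*cosh(3)/8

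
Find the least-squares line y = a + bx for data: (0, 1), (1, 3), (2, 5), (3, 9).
a = 3/5, b = 13/5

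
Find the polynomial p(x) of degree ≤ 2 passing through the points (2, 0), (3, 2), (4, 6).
x**2 - 3*x + 2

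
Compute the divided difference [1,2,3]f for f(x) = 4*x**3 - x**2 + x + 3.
23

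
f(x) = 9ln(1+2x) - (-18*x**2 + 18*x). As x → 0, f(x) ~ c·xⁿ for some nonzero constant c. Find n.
3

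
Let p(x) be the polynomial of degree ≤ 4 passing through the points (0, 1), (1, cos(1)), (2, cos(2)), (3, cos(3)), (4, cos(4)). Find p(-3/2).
-693*cos(1)/32 + 1485*cos(2)/64 + 315*cos(4)/128 + 1155/128 - 385*cos(3)/32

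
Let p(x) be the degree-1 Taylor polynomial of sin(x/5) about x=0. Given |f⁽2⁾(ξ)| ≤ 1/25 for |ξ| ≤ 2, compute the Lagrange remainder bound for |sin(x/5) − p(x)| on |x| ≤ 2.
2/25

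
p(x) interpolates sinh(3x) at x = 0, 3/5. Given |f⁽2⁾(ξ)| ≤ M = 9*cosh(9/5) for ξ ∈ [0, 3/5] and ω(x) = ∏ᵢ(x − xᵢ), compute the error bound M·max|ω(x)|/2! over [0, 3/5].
81*cosh(9/5)/200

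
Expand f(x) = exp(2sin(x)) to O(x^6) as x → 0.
1 + 2*x + 2*x**2 + x**3 - 23*x**5/60 + O(x**6)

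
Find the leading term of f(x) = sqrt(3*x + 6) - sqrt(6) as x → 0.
sqrt(6)*x/4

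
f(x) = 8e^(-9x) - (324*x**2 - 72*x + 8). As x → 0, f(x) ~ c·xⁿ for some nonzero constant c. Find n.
3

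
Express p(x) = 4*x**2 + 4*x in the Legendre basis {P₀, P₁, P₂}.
(4/3)P₀ + (4)P₁ + (8/3)P₂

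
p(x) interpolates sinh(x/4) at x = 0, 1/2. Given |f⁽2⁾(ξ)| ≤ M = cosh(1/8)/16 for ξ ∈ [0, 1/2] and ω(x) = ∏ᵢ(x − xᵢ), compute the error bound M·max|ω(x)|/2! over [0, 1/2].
cosh(1/8)/512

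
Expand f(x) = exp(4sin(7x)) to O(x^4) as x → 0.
1 + 28*x + 392*x**2 + 3430*x**3 + O(x**4)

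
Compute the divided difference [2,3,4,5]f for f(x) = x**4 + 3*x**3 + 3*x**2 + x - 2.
17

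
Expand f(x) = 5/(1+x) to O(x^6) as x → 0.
5 - 5*x + 5*x**2 - 5*x**3 + 5*x**4 - 5*x**5 + O(x**6)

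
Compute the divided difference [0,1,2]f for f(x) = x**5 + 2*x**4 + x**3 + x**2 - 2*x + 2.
33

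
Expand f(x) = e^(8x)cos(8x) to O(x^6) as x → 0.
1 + 8*x - 512*x**3/3 - 2048*x**4/3 - 16384*x**5/15 + O(x**6)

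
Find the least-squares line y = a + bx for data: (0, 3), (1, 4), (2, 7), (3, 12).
a = 2, b = 3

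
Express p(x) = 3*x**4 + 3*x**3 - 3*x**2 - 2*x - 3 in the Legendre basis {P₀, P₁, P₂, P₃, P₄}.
(-17/5)P₀ + (-1/5)P₁ + (-2/7)P₂ + (6/5)P₃ + (24/35)P₄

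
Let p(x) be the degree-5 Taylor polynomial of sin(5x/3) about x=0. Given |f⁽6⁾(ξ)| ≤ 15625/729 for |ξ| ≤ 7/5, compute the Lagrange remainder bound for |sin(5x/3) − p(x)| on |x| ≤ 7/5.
117649/524880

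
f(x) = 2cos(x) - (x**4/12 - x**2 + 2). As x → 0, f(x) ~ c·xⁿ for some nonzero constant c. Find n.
6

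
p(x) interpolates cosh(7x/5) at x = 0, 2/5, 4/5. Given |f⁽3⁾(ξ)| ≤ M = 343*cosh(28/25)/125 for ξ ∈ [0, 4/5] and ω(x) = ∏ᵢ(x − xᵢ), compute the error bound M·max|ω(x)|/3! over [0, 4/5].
2744*sqrt(3)*cosh(28/25)/421875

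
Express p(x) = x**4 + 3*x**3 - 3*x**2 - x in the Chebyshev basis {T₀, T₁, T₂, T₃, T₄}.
(-9/8)T₀ + (5/4)T₁ - T₂ + (3/4)T₃ + (1/8)T₄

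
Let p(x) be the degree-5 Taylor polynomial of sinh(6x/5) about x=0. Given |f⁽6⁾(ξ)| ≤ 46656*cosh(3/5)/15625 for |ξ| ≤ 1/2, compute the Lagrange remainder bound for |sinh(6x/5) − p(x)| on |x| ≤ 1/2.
81*cosh(3/5)/1250000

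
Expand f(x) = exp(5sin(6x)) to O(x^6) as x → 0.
1 + 30*x + 450*x**2 + 4320*x**3 + 28350*x**4 + 121824*x**5 + O(x**6)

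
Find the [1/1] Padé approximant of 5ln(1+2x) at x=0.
10*x/(x + 1)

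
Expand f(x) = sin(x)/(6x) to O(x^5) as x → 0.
1/6 - x**2/36 + x**4/720 + O(x**5)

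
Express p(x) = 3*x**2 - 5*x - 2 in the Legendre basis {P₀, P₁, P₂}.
-P₀ + (-5)P₁ + (2)P₂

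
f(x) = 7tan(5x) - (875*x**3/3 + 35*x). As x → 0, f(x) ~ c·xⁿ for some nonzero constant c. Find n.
5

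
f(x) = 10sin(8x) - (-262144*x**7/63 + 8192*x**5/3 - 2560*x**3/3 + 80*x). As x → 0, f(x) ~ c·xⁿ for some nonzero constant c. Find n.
9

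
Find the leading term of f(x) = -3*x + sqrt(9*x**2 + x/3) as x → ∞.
1/18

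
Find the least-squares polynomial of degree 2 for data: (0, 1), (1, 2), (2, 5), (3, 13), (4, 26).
47/35 + (-153/70)x + (29/14)x²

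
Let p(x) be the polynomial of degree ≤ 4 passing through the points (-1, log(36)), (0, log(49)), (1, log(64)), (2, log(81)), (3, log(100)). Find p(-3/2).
log(8388608*2**(3/16)*3**(19/64)*5**(35/64)*7**(7/16)/2470629)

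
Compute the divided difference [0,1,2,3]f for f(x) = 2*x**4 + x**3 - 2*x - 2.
13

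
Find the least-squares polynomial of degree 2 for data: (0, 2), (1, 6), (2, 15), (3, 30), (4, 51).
74/35 + (27/35)x + (20/7)x²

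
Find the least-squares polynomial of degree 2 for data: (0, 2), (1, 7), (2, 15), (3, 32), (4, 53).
79/35 + (69/70)x + (41/14)x²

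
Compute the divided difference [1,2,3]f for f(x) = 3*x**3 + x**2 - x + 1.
19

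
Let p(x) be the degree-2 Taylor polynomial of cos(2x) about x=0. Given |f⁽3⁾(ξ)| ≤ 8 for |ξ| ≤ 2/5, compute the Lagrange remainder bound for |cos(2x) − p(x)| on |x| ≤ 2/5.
32/375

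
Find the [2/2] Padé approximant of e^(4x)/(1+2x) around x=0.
(8*x**2/3 + 2*x + 1)/(1 - 4*x**2/3)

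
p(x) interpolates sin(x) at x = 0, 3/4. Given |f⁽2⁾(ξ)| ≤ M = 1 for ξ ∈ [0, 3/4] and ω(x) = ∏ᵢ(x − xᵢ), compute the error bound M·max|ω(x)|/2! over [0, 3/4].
9/128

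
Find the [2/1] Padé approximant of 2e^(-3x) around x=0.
(3*x**2 - 4*x + 2)/(x + 1)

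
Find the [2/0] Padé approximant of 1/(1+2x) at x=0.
4*x**2 - 2*x + 1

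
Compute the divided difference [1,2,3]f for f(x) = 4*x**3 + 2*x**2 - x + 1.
26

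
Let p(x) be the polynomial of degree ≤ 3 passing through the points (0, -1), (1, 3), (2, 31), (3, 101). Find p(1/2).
-7/8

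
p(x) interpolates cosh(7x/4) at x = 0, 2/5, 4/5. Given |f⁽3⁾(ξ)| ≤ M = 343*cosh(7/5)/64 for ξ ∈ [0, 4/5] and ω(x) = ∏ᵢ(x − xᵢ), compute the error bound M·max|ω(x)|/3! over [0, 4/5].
343*sqrt(3)*cosh(7/5)/27000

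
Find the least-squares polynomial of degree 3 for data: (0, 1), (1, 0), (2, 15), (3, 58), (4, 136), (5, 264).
17/18 + (-4085/756)x + (347/126)x² + (191/108)x³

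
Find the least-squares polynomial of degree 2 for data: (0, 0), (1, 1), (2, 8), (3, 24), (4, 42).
-9/35 + (-111/70)x + (43/14)x²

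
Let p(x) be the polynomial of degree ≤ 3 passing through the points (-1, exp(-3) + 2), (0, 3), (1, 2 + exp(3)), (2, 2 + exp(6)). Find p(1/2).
((-exp(6) + 41 + 9*exp(3))*exp(3) - 1)*exp(-3)/16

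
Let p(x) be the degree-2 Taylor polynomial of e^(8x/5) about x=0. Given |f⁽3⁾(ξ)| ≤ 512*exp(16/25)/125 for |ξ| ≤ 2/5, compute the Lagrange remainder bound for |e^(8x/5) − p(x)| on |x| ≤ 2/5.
2048*exp(16/25)/46875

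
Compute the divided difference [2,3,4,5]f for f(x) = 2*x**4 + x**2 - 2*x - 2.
28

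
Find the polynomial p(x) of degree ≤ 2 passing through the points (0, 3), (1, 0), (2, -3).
3 - 3*x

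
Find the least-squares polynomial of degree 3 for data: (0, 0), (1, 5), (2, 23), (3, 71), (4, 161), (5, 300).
5/14 + (-15/28)x + (59/28)x² + (2)x³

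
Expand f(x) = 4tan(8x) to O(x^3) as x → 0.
32*x + O(x**3)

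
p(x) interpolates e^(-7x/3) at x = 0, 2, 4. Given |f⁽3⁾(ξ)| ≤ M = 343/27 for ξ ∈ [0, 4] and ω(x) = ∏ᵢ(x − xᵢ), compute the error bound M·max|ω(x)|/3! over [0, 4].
2744*sqrt(3)/729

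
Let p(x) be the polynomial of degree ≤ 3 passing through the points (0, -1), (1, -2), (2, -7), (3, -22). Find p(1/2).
-11/8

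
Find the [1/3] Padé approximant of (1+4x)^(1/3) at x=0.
(10*x/3 + 1)/(64*x**3/81 - 8*x**2/9 + 2*x + 1)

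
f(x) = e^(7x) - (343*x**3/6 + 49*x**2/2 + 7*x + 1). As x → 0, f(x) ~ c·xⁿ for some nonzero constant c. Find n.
4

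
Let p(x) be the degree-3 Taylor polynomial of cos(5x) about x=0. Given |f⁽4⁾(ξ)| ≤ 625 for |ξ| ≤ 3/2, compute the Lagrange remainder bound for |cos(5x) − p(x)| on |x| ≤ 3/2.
16875/128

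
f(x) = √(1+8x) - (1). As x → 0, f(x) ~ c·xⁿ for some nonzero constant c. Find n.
1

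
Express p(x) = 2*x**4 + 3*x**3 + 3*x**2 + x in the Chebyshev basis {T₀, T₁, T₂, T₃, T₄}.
(9/4)T₀ + (13/4)T₁ + (5/2)T₂ + (3/4)T₃ + (1/4)T₄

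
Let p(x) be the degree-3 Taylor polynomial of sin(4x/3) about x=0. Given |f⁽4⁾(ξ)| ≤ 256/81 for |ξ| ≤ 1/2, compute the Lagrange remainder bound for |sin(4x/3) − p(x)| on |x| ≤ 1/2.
2/243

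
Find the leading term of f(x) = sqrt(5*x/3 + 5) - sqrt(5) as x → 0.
sqrt(5)*x/6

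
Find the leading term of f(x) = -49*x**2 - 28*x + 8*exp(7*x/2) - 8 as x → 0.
343*x**3/6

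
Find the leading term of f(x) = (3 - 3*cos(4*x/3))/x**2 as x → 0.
8/3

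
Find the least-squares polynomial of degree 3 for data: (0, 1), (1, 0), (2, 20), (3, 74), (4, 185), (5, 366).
58/63 + (-827/189)x + (17/18)x² + (157/54)x³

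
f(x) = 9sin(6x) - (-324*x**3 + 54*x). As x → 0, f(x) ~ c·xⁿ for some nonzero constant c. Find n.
5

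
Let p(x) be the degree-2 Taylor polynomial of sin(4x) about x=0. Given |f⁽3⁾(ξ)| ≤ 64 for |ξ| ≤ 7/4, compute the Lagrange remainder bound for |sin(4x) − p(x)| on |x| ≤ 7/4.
343/6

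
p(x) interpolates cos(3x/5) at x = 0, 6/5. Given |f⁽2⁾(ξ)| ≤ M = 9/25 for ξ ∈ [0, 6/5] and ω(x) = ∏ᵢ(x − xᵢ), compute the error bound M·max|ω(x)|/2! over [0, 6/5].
81/1250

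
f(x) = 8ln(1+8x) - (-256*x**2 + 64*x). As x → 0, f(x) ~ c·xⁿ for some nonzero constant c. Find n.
3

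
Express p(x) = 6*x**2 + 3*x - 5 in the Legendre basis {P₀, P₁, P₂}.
(-3)P₀ + (3)P₁ + (4)P₂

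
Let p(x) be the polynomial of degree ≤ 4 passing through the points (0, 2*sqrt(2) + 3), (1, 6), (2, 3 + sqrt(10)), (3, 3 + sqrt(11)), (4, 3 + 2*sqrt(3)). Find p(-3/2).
-1983/32 - 385*sqrt(11)/32 + 315*sqrt(3)/64 + 1155*sqrt(2)/64 + 1485*sqrt(10)/64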